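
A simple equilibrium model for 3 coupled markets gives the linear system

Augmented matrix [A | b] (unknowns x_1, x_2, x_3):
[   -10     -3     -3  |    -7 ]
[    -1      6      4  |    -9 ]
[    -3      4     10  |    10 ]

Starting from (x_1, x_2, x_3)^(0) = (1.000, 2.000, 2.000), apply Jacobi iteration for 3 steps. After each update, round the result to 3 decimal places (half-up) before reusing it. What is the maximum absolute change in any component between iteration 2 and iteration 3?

0.650

Iteration 1:
  x_1 = (-7 - (-3)·2.000 - (-3)·2.000) / (-10) = -0.500
  x_2 = (-9 - (-1)·1.000 - (4)·2.000) / (6) = -2.667
  x_3 = (10 - (-3)·1.000 - (4)·2.000) / (10) = 0.500
Iteration 2:
  x_1 = (-7 - (-3)·-2.667 - (-3)·0.500) / (-10) = 1.350
  x_2 = (-9 - (-1)·-0.500 - (4)·0.500) / (6) = -1.917
  x_3 = (10 - (-3)·-0.500 - (4)·-2.667) / (10) = 1.917
Iteration 3:
  x_1 = (-7 - (-3)·-1.917 - (-3)·1.917) / (-10) = 0.700
  x_2 = (-9 - (-1)·1.350 - (4)·1.917) / (6) = -2.553
  x_3 = (10 - (-3)·1.350 - (4)·-1.917) / (10) = 2.172
Change: (-0.650, -0.636, 0.255) → max |·| = 0.650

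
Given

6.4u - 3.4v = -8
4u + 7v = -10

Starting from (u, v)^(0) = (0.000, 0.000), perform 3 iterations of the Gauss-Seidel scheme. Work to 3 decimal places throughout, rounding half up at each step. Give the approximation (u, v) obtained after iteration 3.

Iteration 1:
  u = (-8 - (-3.4)·0.000) / (6.4) = -1.250
  v = (-10 - (4)·-1.250) / (7) = -0.714
Iteration 2:
  u = (-8 - (-3.4)·-0.714) / (6.4) = -1.629
  v = (-10 - (4)·-1.629) / (7) = -0.498
Iteration 3:
  u = (-8 - (-3.4)·-0.498) / (6.4) = -1.515
  v = (-10 - (4)·-1.515) / (7) = -0.563

(-1.515, -0.563)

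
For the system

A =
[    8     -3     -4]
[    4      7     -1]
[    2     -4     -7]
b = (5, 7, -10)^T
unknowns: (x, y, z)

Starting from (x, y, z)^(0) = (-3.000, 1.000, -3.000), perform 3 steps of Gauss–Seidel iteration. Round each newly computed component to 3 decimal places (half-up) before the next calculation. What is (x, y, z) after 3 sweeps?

Iteration 1:
  x = (5 - (-3)·1.000 - (-4)·-3.000) / (8) = -0.500
  y = (7 - (4)·-0.500 - (-1)·-3.000) / (7) = 0.857
  z = (-10 - (2)·-0.500 - (-4)·0.857) / (-7) = 0.796
Iteration 2:
  x = (5 - (-3)·0.857 - (-4)·0.796) / (8) = 1.344
  y = (7 - (4)·1.344 - (-1)·0.796) / (7) = 0.346
  z = (-10 - (2)·1.344 - (-4)·0.346) / (-7) = 1.615
Iteration 3:
  x = (5 - (-3)·0.346 - (-4)·1.615) / (8) = 1.562
  y = (7 - (4)·1.562 - (-1)·1.615) / (7) = 0.338
  z = (-10 - (2)·1.562 - (-4)·0.338) / (-7) = 1.682

(1.562, 0.338, 1.682)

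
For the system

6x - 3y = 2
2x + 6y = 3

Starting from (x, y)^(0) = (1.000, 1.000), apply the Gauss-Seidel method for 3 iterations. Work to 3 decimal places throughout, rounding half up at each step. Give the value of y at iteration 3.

0.330

Iteration 1:
  x = (2 - (-3)·1.000) / (6) = 0.833
  y = (3 - (2)·0.833) / (6) = 0.222
Iteration 2:
  x = (2 - (-3)·0.222) / (6) = 0.444
  y = (3 - (2)·0.444) / (6) = 0.352
Iteration 3:
  x = (2 - (-3)·0.352) / (6) = 0.509
  y = (3 - (2)·0.509) / (6) = 0.330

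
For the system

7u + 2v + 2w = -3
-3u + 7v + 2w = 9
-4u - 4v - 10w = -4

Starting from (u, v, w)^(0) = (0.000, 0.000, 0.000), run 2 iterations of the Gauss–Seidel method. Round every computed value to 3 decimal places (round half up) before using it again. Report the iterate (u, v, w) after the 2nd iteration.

(-0.781, 0.914, 0.347)

Iteration 1:
  u = (-3 - (2)·0.000 - (2)·0.000) / (7) = -0.429
  v = (9 - (-3)·-0.429 - (2)·0.000) / (7) = 1.102
  w = (-4 - (-4)·-0.429 - (-4)·1.102) / (-10) = 0.131
Iteration 2:
  u = (-3 - (2)·1.102 - (2)·0.131) / (7) = -0.781
  v = (9 - (-3)·-0.781 - (2)·0.131) / (7) = 0.914
  w = (-4 - (-4)·-0.781 - (-4)·0.914) / (-10) = 0.347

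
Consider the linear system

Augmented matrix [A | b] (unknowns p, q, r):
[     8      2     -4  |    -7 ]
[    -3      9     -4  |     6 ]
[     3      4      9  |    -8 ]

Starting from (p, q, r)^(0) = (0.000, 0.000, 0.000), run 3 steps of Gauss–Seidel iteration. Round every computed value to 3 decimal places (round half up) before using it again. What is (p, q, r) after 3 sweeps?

Iteration 1:
  p = (-7 - (2)·0.000 - (-4)·0.000) / (8) = -0.875
  q = (6 - (-3)·-0.875 - (-4)·0.000) / (9) = 0.375
  r = (-8 - (3)·-0.875 - (4)·0.375) / (9) = -0.764
Iteration 2:
  p = (-7 - (2)·0.375 - (-4)·-0.764) / (8) = -1.351
  q = (6 - (-3)·-1.351 - (-4)·-0.764) / (9) = -0.123
  r = (-8 - (3)·-1.351 - (4)·-0.123) / (9) = -0.384
Iteration 3:
  p = (-7 - (2)·-0.123 - (-4)·-0.384) / (8) = -1.036
  q = (6 - (-3)·-1.036 - (-4)·-0.384) / (9) = 0.151
  r = (-8 - (3)·-1.036 - (4)·0.151) / (9) = -0.611

(-1.036, 0.151, -0.611)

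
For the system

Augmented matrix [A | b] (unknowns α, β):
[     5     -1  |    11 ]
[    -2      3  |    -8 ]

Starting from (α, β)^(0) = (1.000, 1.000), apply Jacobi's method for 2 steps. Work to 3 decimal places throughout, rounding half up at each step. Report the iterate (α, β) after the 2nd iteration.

(1.800, -1.067)

Iteration 1:
  α = (11 - (-1)·1.000) / (5) = 2.400
  β = (-8 - (-2)·1.000) / (3) = -2.000
Iteration 2:
  α = (11 - (-1)·-2.000) / (5) = 1.800
  β = (-8 - (-2)·2.400) / (3) = -1.067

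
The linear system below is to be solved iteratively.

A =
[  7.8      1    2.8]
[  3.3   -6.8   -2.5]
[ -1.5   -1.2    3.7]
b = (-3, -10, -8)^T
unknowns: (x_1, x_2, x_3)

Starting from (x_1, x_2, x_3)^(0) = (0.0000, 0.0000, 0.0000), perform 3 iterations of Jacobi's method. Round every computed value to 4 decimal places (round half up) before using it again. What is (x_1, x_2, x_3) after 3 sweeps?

Iteration 1:
  x_1 = (-3 - (1)·0.0000 - (2.8)·0.0000) / (7.8) = -0.3846
  x_2 = (-10 - (3.3)·0.0000 - (-2.5)·0.0000) / (-6.8) = 1.4706
  x_3 = (-8 - (-1.5)·0.0000 - (-1.2)·0.0000) / (3.7) = -2.1622
Iteration 2:
  x_1 = (-3 - (1)·1.4706 - (2.8)·-2.1622) / (7.8) = 0.2030
  x_2 = (-10 - (3.3)·-0.3846 - (-2.5)·-2.1622) / (-6.8) = 2.0789
  x_3 = (-8 - (-1.5)·-0.3846 - (-1.2)·1.4706) / (3.7) = -1.8411
Iteration 3:
  x_1 = (-3 - (1)·2.0789 - (2.8)·-1.8411) / (7.8) = 0.0098
  x_2 = (-10 - (3.3)·0.2030 - (-2.5)·-1.8411) / (-6.8) = 2.2460
  x_3 = (-8 - (-1.5)·0.2030 - (-1.2)·2.0789) / (3.7) = -1.4056

(0.0098, 2.2460, -1.4056)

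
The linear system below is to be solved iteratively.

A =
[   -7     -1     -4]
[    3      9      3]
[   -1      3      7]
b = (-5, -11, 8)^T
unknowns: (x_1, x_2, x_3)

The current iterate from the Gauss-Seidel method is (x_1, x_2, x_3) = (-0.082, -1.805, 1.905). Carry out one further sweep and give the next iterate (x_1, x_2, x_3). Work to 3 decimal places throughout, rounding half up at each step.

(-0.116, -1.819, 1.906)

One sweep:
  x_1 = (-5 - (-1)·-1.805 - (-4)·1.905) / (-7) = -0.116
  x_2 = (-11 - (3)·-0.116 - (3)·1.905) / (9) = -1.819
  x_3 = (8 - (-1)·-0.116 - (3)·-1.819) / (7) = 1.906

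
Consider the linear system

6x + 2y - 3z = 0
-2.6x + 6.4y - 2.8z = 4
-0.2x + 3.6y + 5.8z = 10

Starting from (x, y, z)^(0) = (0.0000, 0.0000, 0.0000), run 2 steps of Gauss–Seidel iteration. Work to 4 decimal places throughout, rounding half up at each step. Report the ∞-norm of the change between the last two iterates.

Iteration 1:
  x = (0 - (2)·0.0000 - (-3)·0.0000) / (6) = 0.0000
  y = (4 - (-2.6)·0.0000 - (-2.8)·0.0000) / (6.4) = 0.6250
  z = (10 - (-0.2)·0.0000 - (3.6)·0.6250) / (5.8) = 1.3362
Iteration 2:
  x = (0 - (2)·0.6250 - (-3)·1.3362) / (6) = 0.4598
  y = (4 - (-2.6)·0.4598 - (-2.8)·1.3362) / (6.4) = 1.3964
  z = (10 - (-0.2)·0.4598 - (3.6)·1.3964) / (5.8) = 0.8733
Change: (0.4598, 0.7714, -0.4629) → max |·| = 0.7714

0.7714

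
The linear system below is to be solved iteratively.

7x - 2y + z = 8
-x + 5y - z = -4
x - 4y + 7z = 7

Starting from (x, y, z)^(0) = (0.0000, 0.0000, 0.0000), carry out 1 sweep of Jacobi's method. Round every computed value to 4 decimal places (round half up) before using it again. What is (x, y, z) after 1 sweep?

Iteration 1:
  x = (8 - (-2)·0.0000 - (1)·0.0000) / (7) = 1.1429
  y = (-4 - (-1)·0.0000 - (-1)·0.0000) / (5) = -0.8000
  z = (7 - (1)·0.0000 - (-4)·0.0000) / (7) = 1.0000

(1.1429, -0.8000, 1.0000)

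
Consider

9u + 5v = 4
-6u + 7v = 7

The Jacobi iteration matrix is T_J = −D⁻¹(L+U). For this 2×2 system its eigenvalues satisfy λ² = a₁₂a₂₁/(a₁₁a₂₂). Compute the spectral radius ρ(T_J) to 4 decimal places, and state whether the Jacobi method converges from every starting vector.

a₁₂a₂₁/(a₁₁a₂₂) = (5)·(-6) / ((9)·(7)) = -0.476190
ρ = √|-0.476190| = √0.476190 = 0.6901
ρ < 1, so Jacobi converges

0.6901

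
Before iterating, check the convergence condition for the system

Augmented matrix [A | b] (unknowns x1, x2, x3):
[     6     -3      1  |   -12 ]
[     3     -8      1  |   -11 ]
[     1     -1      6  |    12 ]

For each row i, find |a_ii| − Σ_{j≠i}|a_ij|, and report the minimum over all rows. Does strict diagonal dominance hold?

row 1: |6| − (3+1) = 2
row 2: |-8| − (3+1) = 4
row 3: |6| − (1+1) = 4
minimum over rows = 2 → strictly diagonally dominant (convergence guaranteed)

2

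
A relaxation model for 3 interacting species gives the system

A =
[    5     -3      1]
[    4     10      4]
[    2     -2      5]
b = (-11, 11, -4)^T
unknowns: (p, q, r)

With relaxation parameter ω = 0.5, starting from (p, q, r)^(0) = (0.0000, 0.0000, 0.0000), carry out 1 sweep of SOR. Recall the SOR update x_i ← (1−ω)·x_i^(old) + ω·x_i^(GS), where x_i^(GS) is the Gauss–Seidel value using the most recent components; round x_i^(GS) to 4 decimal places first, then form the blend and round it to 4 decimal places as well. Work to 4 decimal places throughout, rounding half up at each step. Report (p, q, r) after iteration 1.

(-1.1000, 0.7700, -0.0260)

Iteration 1:
  p: GS value = (-11 - (-3)·0.0000 - (1)·0.0000) / (5) = -2.2000;  p ← (1−ω)·0.0000 + ω·-2.2000 = -1.1000
  q: GS value = (11 - (4)·-1.1000 - (4)·0.0000) / (10) = 1.5400;  q ← (1−ω)·0.0000 + ω·1.5400 = 0.7700
  r: GS value = (-4 - (2)·-1.1000 - (-2)·0.7700) / (5) = -0.0520;  r ← (1−ω)·0.0000 + ω·-0.0520 = -0.0260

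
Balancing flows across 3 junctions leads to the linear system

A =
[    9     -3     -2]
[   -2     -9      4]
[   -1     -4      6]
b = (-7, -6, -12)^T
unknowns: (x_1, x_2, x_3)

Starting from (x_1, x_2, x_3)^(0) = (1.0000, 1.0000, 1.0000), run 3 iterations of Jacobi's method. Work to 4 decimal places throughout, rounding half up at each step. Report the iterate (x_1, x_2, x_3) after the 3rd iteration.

(-1.0329, 0.1893, -1.9918)

Iteration 1:
  x_1 = (-7 - (-3)·1.0000 - (-2)·1.0000) / (9) = -0.2222
  x_2 = (-6 - (-2)·1.0000 - (4)·1.0000) / (-9) = 0.8889
  x_3 = (-12 - (-1)·1.0000 - (-4)·1.0000) / (6) = -1.1667
Iteration 2:
  x_1 = (-7 - (-3)·0.8889 - (-2)·-1.1667) / (9) = -0.7407
  x_2 = (-6 - (-2)·-0.2222 - (4)·-1.1667) / (-9) = 0.1975
  x_3 = (-12 - (-1)·-0.2222 - (-4)·0.8889) / (6) = -1.4444
Iteration 3:
  x_1 = (-7 - (-3)·0.1975 - (-2)·-1.4444) / (9) = -1.0329
  x_2 = (-6 - (-2)·-0.7407 - (4)·-1.4444) / (-9) = 0.1893
  x_3 = (-12 - (-1)·-0.7407 - (-4)·0.1975) / (6) = -1.9918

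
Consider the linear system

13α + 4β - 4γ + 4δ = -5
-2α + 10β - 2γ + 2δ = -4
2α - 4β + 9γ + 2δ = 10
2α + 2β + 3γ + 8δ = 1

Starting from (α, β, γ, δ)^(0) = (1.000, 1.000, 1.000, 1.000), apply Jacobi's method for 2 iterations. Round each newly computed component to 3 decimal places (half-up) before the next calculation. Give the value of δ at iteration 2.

-0.069

Iteration 1:
  α = (-5 - (4)·1.000 - (-4)·1.000 - (4)·1.000) / (13) = -0.692
  β = (-4 - (-2)·1.000 - (-2)·1.000 - (2)·1.000) / (10) = -0.200
  γ = (10 - (2)·1.000 - (-4)·1.000 - (2)·1.000) / (9) = 1.111
  δ = (1 - (2)·1.000 - (2)·1.000 - (3)·1.000) / (8) = -0.750
Iteration 2:
  α = (-5 - (4)·-0.200 - (-4)·1.111 - (4)·-0.750) / (13) = 0.250
  β = (-4 - (-2)·-0.692 - (-2)·1.111 - (2)·-0.750) / (10) = -0.166
  γ = (10 - (2)·-0.692 - (-4)·-0.200 - (2)·-0.750) / (9) = 1.343
  δ = (1 - (2)·-0.692 - (2)·-0.200 - (3)·1.111) / (8) = -0.069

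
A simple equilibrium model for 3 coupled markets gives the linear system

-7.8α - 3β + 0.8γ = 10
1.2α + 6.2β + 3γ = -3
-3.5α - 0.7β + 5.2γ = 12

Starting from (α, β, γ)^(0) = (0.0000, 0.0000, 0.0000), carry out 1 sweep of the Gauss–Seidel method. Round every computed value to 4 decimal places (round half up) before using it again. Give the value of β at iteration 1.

-0.2357

Iteration 1:
  α = (10 - (-3)·0.0000 - (0.8)·0.0000) / (-7.8) = -1.2821
  β = (-3 - (1.2)·-1.2821 - (3)·0.0000) / (6.2) = -0.2357
  γ = (12 - (-3.5)·-1.2821 - (-0.7)·-0.2357) / (5.2) = 1.4130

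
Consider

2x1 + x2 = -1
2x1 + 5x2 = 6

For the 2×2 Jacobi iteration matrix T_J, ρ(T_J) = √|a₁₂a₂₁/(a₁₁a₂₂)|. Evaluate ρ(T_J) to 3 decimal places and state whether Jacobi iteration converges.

a₁₂a₂₁/(a₁₁a₂₂) = (1)·(2) / ((2)·(5)) = 0.200000
ρ = √|0.200000| = √0.200000 = 0.447
ρ < 1, so Jacobi converges

0.447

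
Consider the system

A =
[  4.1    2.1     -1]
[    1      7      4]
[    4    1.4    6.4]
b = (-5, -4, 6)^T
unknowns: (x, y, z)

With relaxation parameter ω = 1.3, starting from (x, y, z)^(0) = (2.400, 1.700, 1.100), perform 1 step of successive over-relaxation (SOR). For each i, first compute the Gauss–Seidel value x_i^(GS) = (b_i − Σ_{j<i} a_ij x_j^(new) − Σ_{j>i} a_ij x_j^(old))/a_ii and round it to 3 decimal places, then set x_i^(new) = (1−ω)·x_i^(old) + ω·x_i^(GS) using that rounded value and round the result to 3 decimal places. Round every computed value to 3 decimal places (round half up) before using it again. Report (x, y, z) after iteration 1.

Iteration 1:
  x: GS value = (-5 - (2.1)·1.700 - (-1)·1.100) / (4.1) = -1.822;  x ← (1−ω)·2.400 + ω·-1.822 = -3.089
  y: GS value = (-4 - (1)·-3.089 - (4)·1.100) / (7) = -0.759;  y ← (1−ω)·1.700 + ω·-0.759 = -1.497
  z: GS value = (6 - (4)·-3.089 - (1.4)·-1.497) / (6.4) = 3.196;  z ← (1−ω)·1.100 + ω·3.196 = 3.825

(-3.089, -1.497, 3.825)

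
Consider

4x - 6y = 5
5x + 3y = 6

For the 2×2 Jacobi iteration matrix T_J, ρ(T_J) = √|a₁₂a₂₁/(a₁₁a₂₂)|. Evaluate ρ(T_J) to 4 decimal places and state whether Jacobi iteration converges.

1.5811

a₁₂a₂₁/(a₁₁a₂₂) = (-6)·(5) / ((4)·(3)) = -2.500000
ρ = √|-2.500000| = √2.500000 = 1.5811
ρ > 1, so Jacobi diverges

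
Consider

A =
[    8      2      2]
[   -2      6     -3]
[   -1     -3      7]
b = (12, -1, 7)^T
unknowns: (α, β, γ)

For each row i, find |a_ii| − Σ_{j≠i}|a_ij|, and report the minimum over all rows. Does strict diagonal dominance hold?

row 1: |8| − (2+2) = 4
row 2: |6| − (2+3) = 1
row 3: |7| − (1+3) = 3
minimum over rows = 1 → strictly diagonally dominant (convergence guaranteed)

1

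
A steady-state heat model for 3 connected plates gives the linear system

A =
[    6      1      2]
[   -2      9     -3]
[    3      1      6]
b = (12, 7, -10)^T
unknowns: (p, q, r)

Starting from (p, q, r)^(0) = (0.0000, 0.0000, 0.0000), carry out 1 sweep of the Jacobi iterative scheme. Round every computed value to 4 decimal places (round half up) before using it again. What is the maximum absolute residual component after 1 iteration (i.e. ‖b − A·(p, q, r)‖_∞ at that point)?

Iteration 1:
  p = (12 - (1)·0.0000 - (2)·0.0000) / (6) = 2.0000
  q = (7 - (-2)·0.0000 - (-3)·0.0000) / (9) = 0.7778
  r = (-10 - (3)·0.0000 - (1)·0.0000) / (6) = -1.6667
Residual b − A·x = (2.5556, -1.0003, -6.7776); ∞-norm = 6.7776

6.7776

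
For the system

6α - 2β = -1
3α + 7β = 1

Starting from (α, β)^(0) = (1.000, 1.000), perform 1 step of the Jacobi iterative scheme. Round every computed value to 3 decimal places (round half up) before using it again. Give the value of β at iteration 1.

Iteration 1:
  α = (-1 - (-2)·1.000) / (6) = 0.167
  β = (1 - (3)·1.000) / (7) = -0.286

-0.286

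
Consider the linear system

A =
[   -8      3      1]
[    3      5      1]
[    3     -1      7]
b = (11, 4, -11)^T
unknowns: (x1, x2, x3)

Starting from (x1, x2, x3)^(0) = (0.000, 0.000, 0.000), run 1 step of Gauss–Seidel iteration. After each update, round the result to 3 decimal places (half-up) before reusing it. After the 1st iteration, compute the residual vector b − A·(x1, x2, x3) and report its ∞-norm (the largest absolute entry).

Iteration 1:
  x1 = (11 - (3)·0.000 - (1)·0.000) / (-8) = -1.375
  x2 = (4 - (3)·-1.375 - (1)·0.000) / (5) = 1.625
  x3 = (-11 - (3)·-1.375 - (-1)·1.625) / (7) = -0.750
Residual b − A·x = (-4.125, 0.750, 0.000); ∞-norm = 4.125

4.125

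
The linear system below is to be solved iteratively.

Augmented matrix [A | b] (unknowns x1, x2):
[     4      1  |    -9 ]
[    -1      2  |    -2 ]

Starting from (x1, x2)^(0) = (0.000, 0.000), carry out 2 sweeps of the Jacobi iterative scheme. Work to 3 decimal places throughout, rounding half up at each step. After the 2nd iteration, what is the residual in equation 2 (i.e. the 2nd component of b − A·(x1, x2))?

Iteration 1:
  x1 = (-9 - (1)·0.000) / (4) = -2.250
  x2 = (-2 - (-1)·0.000) / (2) = -1.000
Iteration 2:
  x1 = (-9 - (1)·-1.000) / (4) = -2.000
  x2 = (-2 - (-1)·-2.250) / (2) = -2.125
Residual b − A·x = (1.125, 0.250)

0.250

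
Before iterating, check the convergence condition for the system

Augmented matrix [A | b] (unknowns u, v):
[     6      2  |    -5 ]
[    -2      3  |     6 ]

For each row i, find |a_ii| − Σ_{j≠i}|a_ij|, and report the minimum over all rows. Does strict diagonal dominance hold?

row 1: |6| − (2) = 4
row 2: |3| − (2) = 1
minimum over rows = 1 → strictly diagonally dominant (convergence guaranteed)

1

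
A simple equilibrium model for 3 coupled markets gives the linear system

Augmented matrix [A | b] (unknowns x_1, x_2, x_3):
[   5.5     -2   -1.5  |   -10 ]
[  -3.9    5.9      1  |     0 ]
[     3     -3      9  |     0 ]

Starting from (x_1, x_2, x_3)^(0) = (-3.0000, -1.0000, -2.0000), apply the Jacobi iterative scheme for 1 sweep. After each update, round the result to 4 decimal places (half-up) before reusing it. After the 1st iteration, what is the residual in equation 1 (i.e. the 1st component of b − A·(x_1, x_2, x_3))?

Iteration 1:
  x_1 = (-10 - (-2)·-1.0000 - (-1.5)·-2.0000) / (5.5) = -2.7273
  x_2 = (0 - (-3.9)·-3.0000 - (1)·-2.0000) / (5.9) = -1.6441
  x_3 = (0 - (3)·-3.0000 - (-3)·-1.0000) / (9) = 0.6667
Residual b − A·x = (2.7120, -1.6030, -2.7507)

2.7120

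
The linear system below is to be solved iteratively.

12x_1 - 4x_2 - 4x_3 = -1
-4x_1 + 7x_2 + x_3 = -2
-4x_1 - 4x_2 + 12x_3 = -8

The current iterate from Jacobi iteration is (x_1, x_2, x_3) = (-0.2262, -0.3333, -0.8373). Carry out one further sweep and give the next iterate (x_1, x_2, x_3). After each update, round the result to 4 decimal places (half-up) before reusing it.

(-0.4735, -0.2954, -0.8532)

One sweep:
  x_1 = (-1 - (-4)·-0.3333 - (-4)·-0.8373) / (12) = -0.4735
  x_2 = (-2 - (-4)·-0.2262 - (1)·-0.8373) / (7) = -0.2954
  x_3 = (-8 - (-4)·-0.2262 - (-4)·-0.3333) / (12) = -0.8532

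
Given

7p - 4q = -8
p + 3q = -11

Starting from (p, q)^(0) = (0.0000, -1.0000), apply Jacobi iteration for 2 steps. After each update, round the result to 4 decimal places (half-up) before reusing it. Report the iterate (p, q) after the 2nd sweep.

Iteration 1:
  p = (-8 - (-4)·-1.0000) / (7) = -1.7143
  q = (-11 - (1)·0.0000) / (3) = -3.6667
Iteration 2:
  p = (-8 - (-4)·-3.6667) / (7) = -3.2381
  q = (-11 - (1)·-1.7143) / (3) = -3.0952

(-3.2381, -3.0952)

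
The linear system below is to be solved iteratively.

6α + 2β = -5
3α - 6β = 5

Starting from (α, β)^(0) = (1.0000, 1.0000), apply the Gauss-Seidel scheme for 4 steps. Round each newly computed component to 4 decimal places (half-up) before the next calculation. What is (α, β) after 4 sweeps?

(-0.4730, -1.0698)

Iteration 1:
  α = (-5 - (2)·1.0000) / (6) = -1.1667
  β = (5 - (3)·-1.1667) / (-6) = -1.4167
Iteration 2:
  α = (-5 - (2)·-1.4167) / (6) = -0.3611
  β = (5 - (3)·-0.3611) / (-6) = -1.0139
Iteration 3:
  α = (-5 - (2)·-1.0139) / (6) = -0.4954
  β = (5 - (3)·-0.4954) / (-6) = -1.0810
Iteration 4:
  α = (-5 - (2)·-1.0810) / (6) = -0.4730
  β = (5 - (3)·-0.4730) / (-6) = -1.0698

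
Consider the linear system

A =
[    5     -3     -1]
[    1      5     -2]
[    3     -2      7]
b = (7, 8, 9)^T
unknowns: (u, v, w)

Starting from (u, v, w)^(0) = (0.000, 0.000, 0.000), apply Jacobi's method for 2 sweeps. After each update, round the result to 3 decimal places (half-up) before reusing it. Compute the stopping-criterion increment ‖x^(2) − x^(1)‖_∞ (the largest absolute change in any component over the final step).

Iteration 1:
  u = (7 - (-3)·0.000 - (-1)·0.000) / (5) = 1.400
  v = (8 - (1)·0.000 - (-2)·0.000) / (5) = 1.600
  w = (9 - (3)·0.000 - (-2)·0.000) / (7) = 1.286
Iteration 2:
  u = (7 - (-3)·1.600 - (-1)·1.286) / (5) = 2.617
  v = (8 - (1)·1.400 - (-2)·1.286) / (5) = 1.834
  w = (9 - (3)·1.400 - (-2)·1.600) / (7) = 1.143
Change: (1.217, 0.234, -0.143) → max |·| = 1.217

1.217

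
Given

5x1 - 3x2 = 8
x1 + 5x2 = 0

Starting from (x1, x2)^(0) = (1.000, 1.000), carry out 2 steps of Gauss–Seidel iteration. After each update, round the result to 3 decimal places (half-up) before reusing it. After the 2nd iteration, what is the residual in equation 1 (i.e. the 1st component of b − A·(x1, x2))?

0.519

Iteration 1:
  x1 = (8 - (-3)·1.000) / (5) = 2.200
  x2 = (0 - (1)·2.200) / (5) = -0.440
Iteration 2:
  x1 = (8 - (-3)·-0.440) / (5) = 1.336
  x2 = (0 - (1)·1.336) / (5) = -0.267
Residual b − A·x = (0.519, -0.001)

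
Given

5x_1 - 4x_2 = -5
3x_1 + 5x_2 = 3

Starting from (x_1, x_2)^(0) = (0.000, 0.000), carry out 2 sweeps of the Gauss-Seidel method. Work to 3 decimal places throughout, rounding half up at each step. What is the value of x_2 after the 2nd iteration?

Iteration 1:
  x_1 = (-5 - (-4)·0.000) / (5) = -1.000
  x_2 = (3 - (3)·-1.000) / (5) = 1.200
Iteration 2:
  x_1 = (-5 - (-4)·1.200) / (5) = -0.040
  x_2 = (3 - (3)·-0.040) / (5) = 0.624

0.624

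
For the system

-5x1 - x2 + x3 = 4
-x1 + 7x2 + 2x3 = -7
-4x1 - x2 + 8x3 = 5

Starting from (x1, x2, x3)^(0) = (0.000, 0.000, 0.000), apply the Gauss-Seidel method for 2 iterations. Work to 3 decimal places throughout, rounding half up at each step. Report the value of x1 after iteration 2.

Iteration 1:
  x1 = (4 - (-1)·0.000 - (1)·0.000) / (-5) = -0.800
  x2 = (-7 - (-1)·-0.800 - (2)·0.000) / (7) = -1.114
  x3 = (5 - (-4)·-0.800 - (-1)·-1.114) / (8) = 0.086
Iteration 2:
  x1 = (4 - (-1)·-1.114 - (1)·0.086) / (-5) = -0.560
  x2 = (-7 - (-1)·-0.560 - (2)·0.086) / (7) = -1.105
  x3 = (5 - (-4)·-0.560 - (-1)·-1.105) / (8) = 0.207

-0.560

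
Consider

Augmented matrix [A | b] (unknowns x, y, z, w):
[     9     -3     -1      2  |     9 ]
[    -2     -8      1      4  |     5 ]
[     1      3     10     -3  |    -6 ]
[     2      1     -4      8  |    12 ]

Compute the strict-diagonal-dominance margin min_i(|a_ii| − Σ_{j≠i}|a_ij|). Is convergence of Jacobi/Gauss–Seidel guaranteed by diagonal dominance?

1

row 1: |9| − (3+1+2) = 3
row 2: |-8| − (2+1+4) = 1
row 3: |10| − (1+3+3) = 3
row 4: |8| − (2+1+4) = 1
minimum over rows = 1 → strictly diagonally dominant (convergence guaranteed)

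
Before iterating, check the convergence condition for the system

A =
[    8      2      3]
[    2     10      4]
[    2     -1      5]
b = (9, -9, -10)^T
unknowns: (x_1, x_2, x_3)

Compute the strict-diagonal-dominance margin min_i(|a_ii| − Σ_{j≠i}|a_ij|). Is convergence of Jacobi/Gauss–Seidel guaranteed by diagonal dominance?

2

row 1: |8| − (2+3) = 3
row 2: |10| − (2+4) = 4
row 3: |5| − (2+1) = 2
minimum over rows = 2 → strictly diagonally dominant (convergence guaranteed)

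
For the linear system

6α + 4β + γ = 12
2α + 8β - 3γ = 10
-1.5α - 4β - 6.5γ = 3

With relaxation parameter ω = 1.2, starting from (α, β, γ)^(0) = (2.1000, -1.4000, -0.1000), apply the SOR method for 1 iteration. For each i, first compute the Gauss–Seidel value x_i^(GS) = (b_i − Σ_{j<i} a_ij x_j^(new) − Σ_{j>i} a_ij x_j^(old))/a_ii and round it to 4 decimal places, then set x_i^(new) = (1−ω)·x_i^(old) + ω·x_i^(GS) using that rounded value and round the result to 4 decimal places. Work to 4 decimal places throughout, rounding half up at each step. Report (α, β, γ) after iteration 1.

(3.1200, 0.7990, -1.9878)

Iteration 1:
  α: GS value = (12 - (4)·-1.4000 - (1)·-0.1000) / (6) = 2.9500;  α ← (1−ω)·2.1000 + ω·2.9500 = 3.1200
  β: GS value = (10 - (2)·3.1200 - (-3)·-0.1000) / (8) = 0.4325;  β ← (1−ω)·-1.4000 + ω·0.4325 = 0.7990
  γ: GS value = (3 - (-1.5)·3.1200 - (-4)·0.7990) / (-6.5) = -1.6732;  γ ← (1−ω)·-0.1000 + ω·-1.6732 = -1.9878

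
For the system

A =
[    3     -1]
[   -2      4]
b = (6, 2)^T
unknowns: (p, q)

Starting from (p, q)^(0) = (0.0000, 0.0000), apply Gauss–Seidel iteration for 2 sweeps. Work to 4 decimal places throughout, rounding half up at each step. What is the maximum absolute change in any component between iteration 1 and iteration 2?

Iteration 1:
  p = (6 - (-1)·0.0000) / (3) = 2.0000
  q = (2 - (-2)·2.0000) / (4) = 1.5000
Iteration 2:
  p = (6 - (-1)·1.5000) / (3) = 2.5000
  q = (2 - (-2)·2.5000) / (4) = 1.7500
Change: (0.5000, 0.2500) → max |·| = 0.5000

0.5000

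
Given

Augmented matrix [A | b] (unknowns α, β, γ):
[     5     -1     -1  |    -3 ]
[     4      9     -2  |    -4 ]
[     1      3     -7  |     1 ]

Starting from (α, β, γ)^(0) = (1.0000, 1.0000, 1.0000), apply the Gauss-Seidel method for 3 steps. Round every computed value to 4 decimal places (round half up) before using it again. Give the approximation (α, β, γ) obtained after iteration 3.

Iteration 1:
  α = (-3 - (-1)·1.0000 - (-1)·1.0000) / (5) = -0.2000
  β = (-4 - (4)·-0.2000 - (-2)·1.0000) / (9) = -0.1333
  γ = (1 - (1)·-0.2000 - (3)·-0.1333) / (-7) = -0.2286
Iteration 2:
  α = (-3 - (-1)·-0.1333 - (-1)·-0.2286) / (5) = -0.6724
  β = (-4 - (4)·-0.6724 - (-2)·-0.2286) / (9) = -0.1964
  γ = (1 - (1)·-0.6724 - (3)·-0.1964) / (-7) = -0.3231
Iteration 3:
  α = (-3 - (-1)·-0.1964 - (-1)·-0.3231) / (5) = -0.7039
  β = (-4 - (4)·-0.7039 - (-2)·-0.3231) / (9) = -0.2034
  γ = (1 - (1)·-0.7039 - (3)·-0.2034) / (-7) = -0.3306

(-0.7039, -0.2034, -0.3306)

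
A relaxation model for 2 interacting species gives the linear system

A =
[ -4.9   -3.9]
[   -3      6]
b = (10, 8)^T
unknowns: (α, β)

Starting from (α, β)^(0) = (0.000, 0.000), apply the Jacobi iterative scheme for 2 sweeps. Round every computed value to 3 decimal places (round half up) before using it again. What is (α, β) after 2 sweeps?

(-3.102, 0.313)

Iteration 1:
  α = (10 - (-3.9)·0.000) / (-4.9) = -2.041
  β = (8 - (-3)·0.000) / (6) = 1.333
Iteration 2:
  α = (10 - (-3.9)·1.333) / (-4.9) = -3.102
  β = (8 - (-3)·-2.041) / (6) = 0.313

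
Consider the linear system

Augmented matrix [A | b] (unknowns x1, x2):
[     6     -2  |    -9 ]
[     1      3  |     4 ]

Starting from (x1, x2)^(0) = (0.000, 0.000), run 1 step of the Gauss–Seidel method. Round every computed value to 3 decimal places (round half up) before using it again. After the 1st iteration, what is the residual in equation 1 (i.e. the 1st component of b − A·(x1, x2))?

Iteration 1:
  x1 = (-9 - (-2)·0.000) / (6) = -1.500
  x2 = (4 - (1)·-1.500) / (3) = 1.833
Residual b − A·x = (3.666, 0.001)

3.666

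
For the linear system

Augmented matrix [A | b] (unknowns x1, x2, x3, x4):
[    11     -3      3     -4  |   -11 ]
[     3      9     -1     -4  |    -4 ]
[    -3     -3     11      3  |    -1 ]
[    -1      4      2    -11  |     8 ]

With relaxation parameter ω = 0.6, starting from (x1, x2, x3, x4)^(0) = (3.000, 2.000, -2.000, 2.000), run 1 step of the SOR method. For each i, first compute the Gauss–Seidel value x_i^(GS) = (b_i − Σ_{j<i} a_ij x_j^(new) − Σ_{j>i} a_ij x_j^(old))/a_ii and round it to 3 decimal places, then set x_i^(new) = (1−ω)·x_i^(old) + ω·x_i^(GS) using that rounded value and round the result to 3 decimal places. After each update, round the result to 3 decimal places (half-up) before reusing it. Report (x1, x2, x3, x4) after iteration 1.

Iteration 1:
  x1: GS value = (-11 - (-3)·2.000 - (3)·-2.000 - (-4)·2.000) / (11) = 0.818;  x1 ← (1−ω)·3.000 + ω·0.818 = 1.691
  x2: GS value = (-4 - (3)·1.691 - (-1)·-2.000 - (-4)·2.000) / (9) = -0.341;  x2 ← (1−ω)·2.000 + ω·-0.341 = 0.595
  x3: GS value = (-1 - (-3)·1.691 - (-3)·0.595 - (3)·2.000) / (11) = -0.013;  x3 ← (1−ω)·-2.000 + ω·-0.013 = -0.808
  x4: GS value = (8 - (-1)·1.691 - (4)·0.595 - (2)·-0.808) / (-11) = -0.812;  x4 ← (1−ω)·2.000 + ω·-0.812 = 0.313

(1.691, 0.595, -0.808, 0.313)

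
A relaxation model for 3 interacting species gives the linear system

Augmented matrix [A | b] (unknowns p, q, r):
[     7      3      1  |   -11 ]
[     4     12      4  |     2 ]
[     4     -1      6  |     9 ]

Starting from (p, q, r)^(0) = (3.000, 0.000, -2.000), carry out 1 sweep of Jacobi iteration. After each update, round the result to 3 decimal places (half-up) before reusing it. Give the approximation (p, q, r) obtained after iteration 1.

Iteration 1:
  p = (-11 - (3)·0.000 - (1)·-2.000) / (7) = -1.286
  q = (2 - (4)·3.000 - (4)·-2.000) / (12) = -0.167
  r = (9 - (4)·3.000 - (-1)·0.000) / (6) = -0.500

(-1.286, -0.167, -0.500)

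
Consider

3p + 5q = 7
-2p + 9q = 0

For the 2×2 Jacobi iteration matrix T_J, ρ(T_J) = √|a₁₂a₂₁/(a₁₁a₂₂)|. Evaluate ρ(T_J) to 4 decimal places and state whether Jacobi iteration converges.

0.6086

a₁₂a₂₁/(a₁₁a₂₂) = (5)·(-2) / ((3)·(9)) = -0.370370
ρ = √|-0.370370| = √0.370370 = 0.6086
ρ < 1, so Jacobi converges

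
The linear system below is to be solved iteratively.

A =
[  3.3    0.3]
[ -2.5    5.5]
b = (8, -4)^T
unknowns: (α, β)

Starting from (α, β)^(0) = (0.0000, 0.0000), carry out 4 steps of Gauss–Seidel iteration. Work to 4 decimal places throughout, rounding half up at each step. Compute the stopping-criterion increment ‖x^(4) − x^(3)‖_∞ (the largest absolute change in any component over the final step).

Iteration 1:
  α = (8 - (0.3)·0.0000) / (3.3) = 2.4242
  β = (-4 - (-2.5)·2.4242) / (5.5) = 0.3746
Iteration 2:
  α = (8 - (0.3)·0.3746) / (3.3) = 2.3902
  β = (-4 - (-2.5)·2.3902) / (5.5) = 0.3592
Iteration 3:
  α = (8 - (0.3)·0.3592) / (3.3) = 2.3916
  β = (-4 - (-2.5)·2.3916) / (5.5) = 0.3598
Iteration 4:
  α = (8 - (0.3)·0.3598) / (3.3) = 2.3915
  β = (-4 - (-2.5)·2.3915) / (5.5) = 0.3598
Change: (-0.0001, 0.0000) → max |·| = 0.0001

0.0001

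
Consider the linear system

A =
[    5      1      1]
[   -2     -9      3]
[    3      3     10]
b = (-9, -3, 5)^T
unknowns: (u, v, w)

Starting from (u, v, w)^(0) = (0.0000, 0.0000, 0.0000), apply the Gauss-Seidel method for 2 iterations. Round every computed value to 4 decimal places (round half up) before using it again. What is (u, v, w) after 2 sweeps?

(-2.1107, 1.0757, 0.8105)

Iteration 1:
  u = (-9 - (1)·0.0000 - (1)·0.0000) / (5) = -1.8000
  v = (-3 - (-2)·-1.8000 - (3)·0.0000) / (-9) = 0.7333
  w = (5 - (3)·-1.8000 - (3)·0.7333) / (10) = 0.8200
Iteration 2:
  u = (-9 - (1)·0.7333 - (1)·0.8200) / (5) = -2.1107
  v = (-3 - (-2)·-2.1107 - (3)·0.8200) / (-9) = 1.0757
  w = (5 - (3)·-2.1107 - (3)·1.0757) / (10) = 0.8105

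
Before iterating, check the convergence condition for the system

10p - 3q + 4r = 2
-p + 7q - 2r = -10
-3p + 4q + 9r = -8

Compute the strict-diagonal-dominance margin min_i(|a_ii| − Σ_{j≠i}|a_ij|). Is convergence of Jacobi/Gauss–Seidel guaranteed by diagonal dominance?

row 1: |10| − (3+4) = 3
row 2: |7| − (1+2) = 4
row 3: |9| − (3+4) = 2
minimum over rows = 2 → strictly diagonally dominant (convergence guaranteed)

2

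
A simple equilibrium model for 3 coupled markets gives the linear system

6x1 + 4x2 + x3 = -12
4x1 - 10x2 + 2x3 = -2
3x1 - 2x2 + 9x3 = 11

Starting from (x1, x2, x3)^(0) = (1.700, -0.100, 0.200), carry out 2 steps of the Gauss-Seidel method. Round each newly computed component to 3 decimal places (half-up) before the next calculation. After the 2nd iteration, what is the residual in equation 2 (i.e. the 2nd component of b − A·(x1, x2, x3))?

-0.120

Iteration 1:
  x1 = (-12 - (4)·-0.100 - (1)·0.200) / (6) = -1.967
  x2 = (-2 - (4)·-1.967 - (2)·0.200) / (-10) = -0.547
  x3 = (11 - (3)·-1.967 - (-2)·-0.547) / (9) = 1.756
Iteration 2:
  x1 = (-12 - (4)·-0.547 - (1)·1.756) / (6) = -1.928
  x2 = (-2 - (4)·-1.928 - (2)·1.756) / (-10) = -0.220
  x3 = (11 - (3)·-1.928 - (-2)·-0.220) / (9) = 1.816
Residual b − A·x = (-1.368, -0.120, 0.000)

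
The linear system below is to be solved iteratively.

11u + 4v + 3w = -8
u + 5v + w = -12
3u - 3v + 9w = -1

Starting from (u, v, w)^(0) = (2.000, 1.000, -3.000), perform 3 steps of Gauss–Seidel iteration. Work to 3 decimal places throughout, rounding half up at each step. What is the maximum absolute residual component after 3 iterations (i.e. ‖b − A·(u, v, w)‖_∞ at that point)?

0.268

Iteration 1:
  u = (-8 - (4)·1.000 - (3)·-3.000) / (11) = -0.273
  v = (-12 - (1)·-0.273 - (1)·-3.000) / (5) = -1.745
  w = (-1 - (3)·-0.273 - (-3)·-1.745) / (9) = -0.602
Iteration 2:
  u = (-8 - (4)·-1.745 - (3)·-0.602) / (11) = 0.071
  v = (-12 - (1)·0.071 - (1)·-0.602) / (5) = -2.294
  w = (-1 - (3)·0.071 - (-3)·-2.294) / (9) = -0.899
Iteration 3:
  u = (-8 - (4)·-2.294 - (3)·-0.899) / (11) = 0.352
  v = (-12 - (1)·0.352 - (1)·-0.899) / (5) = -2.291
  w = (-1 - (3)·0.352 - (-3)·-2.291) / (9) = -0.992
Residual b − A·x = (0.268, 0.095, -0.001); ∞-norm = 0.268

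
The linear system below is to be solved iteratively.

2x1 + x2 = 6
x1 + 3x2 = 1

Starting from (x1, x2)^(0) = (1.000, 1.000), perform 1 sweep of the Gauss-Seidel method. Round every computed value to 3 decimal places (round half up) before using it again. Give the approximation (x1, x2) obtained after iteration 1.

(2.500, -0.500)

Iteration 1:
  x1 = (6 - (1)·1.000) / (2) = 2.500
  x2 = (1 - (1)·2.500) / (3) = -0.500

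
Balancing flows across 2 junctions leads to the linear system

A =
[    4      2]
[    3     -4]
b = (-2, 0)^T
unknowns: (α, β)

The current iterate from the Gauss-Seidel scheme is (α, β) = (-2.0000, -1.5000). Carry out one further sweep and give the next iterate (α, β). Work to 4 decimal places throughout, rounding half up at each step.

One sweep:
  α = (-2 - (2)·-1.5000) / (4) = 0.2500
  β = (0 - (3)·0.2500) / (-4) = 0.1875

(0.2500, 0.1875)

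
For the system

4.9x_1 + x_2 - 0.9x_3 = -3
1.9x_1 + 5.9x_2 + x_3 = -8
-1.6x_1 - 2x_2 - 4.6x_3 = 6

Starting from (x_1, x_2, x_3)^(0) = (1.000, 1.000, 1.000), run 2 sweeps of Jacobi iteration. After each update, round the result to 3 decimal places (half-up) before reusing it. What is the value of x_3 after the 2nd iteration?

-0.281

Iteration 1:
  x_1 = (-3 - (1)·1.000 - (-0.9)·1.000) / (4.9) = -0.633
  x_2 = (-8 - (1.9)·1.000 - (1)·1.000) / (5.9) = -1.847
  x_3 = (6 - (-1.6)·1.000 - (-2)·1.000) / (-4.6) = -2.087
Iteration 2:
  x_1 = (-3 - (1)·-1.847 - (-0.9)·-2.087) / (4.9) = -0.619
  x_2 = (-8 - (1.9)·-0.633 - (1)·-2.087) / (5.9) = -0.798
  x_3 = (6 - (-1.6)·-0.633 - (-2)·-1.847) / (-4.6) = -0.281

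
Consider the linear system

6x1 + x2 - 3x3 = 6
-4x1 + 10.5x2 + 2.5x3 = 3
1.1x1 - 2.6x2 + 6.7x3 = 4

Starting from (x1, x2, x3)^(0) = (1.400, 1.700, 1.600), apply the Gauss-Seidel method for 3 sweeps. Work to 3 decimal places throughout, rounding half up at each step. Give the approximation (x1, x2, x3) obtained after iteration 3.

Iteration 1:
  x1 = (6 - (1)·1.700 - (-3)·1.600) / (6) = 1.517
  x2 = (3 - (-4)·1.517 - (2.5)·1.600) / (10.5) = 0.483
  x3 = (4 - (1.1)·1.517 - (-2.6)·0.483) / (6.7) = 0.535
Iteration 2:
  x1 = (6 - (1)·0.483 - (-3)·0.535) / (6) = 1.187
  x2 = (3 - (-4)·1.187 - (2.5)·0.535) / (10.5) = 0.611
  x3 = (4 - (1.1)·1.187 - (-2.6)·0.611) / (6.7) = 0.639
Iteration 3:
  x1 = (6 - (1)·0.611 - (-3)·0.639) / (6) = 1.218
  x2 = (3 - (-4)·1.218 - (2.5)·0.639) / (10.5) = 0.598
  x3 = (4 - (1.1)·1.218 - (-2.6)·0.598) / (6.7) = 0.629

(1.218, 0.598, 0.629)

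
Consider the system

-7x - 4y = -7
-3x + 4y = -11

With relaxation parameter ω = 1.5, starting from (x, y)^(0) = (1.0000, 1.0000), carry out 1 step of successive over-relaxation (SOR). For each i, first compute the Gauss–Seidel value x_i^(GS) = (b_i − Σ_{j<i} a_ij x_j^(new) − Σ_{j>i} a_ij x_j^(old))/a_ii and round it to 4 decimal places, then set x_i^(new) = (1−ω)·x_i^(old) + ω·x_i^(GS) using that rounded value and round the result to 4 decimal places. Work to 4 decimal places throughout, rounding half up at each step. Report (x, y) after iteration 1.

(0.1429, -4.4642)

Iteration 1:
  x: GS value = (-7 - (-4)·1.0000) / (-7) = 0.4286;  x ← (1−ω)·1.0000 + ω·0.4286 = 0.1429
  y: GS value = (-11 - (-3)·0.1429) / (4) = -2.6428;  y ← (1−ω)·1.0000 + ω·-2.6428 = -4.4642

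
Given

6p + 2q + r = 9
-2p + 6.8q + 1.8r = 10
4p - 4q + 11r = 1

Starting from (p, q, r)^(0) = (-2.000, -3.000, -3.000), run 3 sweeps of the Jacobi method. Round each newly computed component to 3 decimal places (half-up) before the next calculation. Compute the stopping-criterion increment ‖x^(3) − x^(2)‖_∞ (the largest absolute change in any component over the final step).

1.005

Iteration 1:
  p = (9 - (2)·-3.000 - (1)·-3.000) / (6) = 3.000
  q = (10 - (-2)·-2.000 - (1.8)·-3.000) / (6.8) = 1.676
  r = (1 - (4)·-2.000 - (-4)·-3.000) / (11) = -0.273
Iteration 2:
  p = (9 - (2)·1.676 - (1)·-0.273) / (6) = 0.987
  q = (10 - (-2)·3.000 - (1.8)·-0.273) / (6.8) = 2.425
  r = (1 - (4)·3.000 - (-4)·1.676) / (11) = -0.391
Iteration 3:
  p = (9 - (2)·2.425 - (1)·-0.391) / (6) = 0.757
  q = (10 - (-2)·0.987 - (1.8)·-0.391) / (6.8) = 1.864
  r = (1 - (4)·0.987 - (-4)·2.425) / (11) = 0.614
Change: (-0.230, -0.561, 1.005) → max |·| = 1.005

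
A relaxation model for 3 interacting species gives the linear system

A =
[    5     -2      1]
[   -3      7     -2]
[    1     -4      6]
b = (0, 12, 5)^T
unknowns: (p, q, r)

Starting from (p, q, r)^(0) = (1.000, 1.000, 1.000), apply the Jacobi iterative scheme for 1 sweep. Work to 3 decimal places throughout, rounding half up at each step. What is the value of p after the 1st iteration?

Iteration 1:
  p = (0 - (-2)·1.000 - (1)·1.000) / (5) = 0.200
  q = (12 - (-3)·1.000 - (-2)·1.000) / (7) = 2.429
  r = (5 - (1)·1.000 - (-4)·1.000) / (6) = 1.333

0.200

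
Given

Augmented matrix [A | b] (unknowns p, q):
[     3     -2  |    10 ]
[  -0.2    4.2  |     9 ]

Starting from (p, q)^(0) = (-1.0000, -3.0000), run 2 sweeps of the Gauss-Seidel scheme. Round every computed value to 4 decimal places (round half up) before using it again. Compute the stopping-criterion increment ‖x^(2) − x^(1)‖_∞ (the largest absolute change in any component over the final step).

Iteration 1:
  p = (10 - (-2)·-3.0000) / (3) = 1.3333
  q = (9 - (-0.2)·1.3333) / (4.2) = 2.2063
Iteration 2:
  p = (10 - (-2)·2.2063) / (3) = 4.8042
  q = (9 - (-0.2)·4.8042) / (4.2) = 2.3716
Change: (3.4709, 0.1653) → max |·| = 3.4709

3.4709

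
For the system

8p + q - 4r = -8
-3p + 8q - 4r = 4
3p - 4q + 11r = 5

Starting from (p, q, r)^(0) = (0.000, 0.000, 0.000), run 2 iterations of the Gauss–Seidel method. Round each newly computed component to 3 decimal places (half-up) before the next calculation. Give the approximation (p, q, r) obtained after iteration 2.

(-0.629, 0.651, 0.863)

Iteration 1:
  p = (-8 - (1)·0.000 - (-4)·0.000) / (8) = -1.000
  q = (4 - (-3)·-1.000 - (-4)·0.000) / (8) = 0.125
  r = (5 - (3)·-1.000 - (-4)·0.125) / (11) = 0.773
Iteration 2:
  p = (-8 - (1)·0.125 - (-4)·0.773) / (8) = -0.629
  q = (4 - (-3)·-0.629 - (-4)·0.773) / (8) = 0.651
  r = (5 - (3)·-0.629 - (-4)·0.651) / (11) = 0.863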